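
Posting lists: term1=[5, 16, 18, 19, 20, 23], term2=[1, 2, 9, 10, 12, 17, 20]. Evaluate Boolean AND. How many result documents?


Boolean AND: find intersection of posting lists
term1 docs: [5, 16, 18, 19, 20, 23]
term2 docs: [1, 2, 9, 10, 12, 17, 20]
Intersection: [20]
|intersection| = 1

1


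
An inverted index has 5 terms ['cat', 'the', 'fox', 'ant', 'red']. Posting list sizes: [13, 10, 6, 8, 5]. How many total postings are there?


Summing posting list sizes:
'cat': 13 postings
'the': 10 postings
'fox': 6 postings
'ant': 8 postings
'red': 5 postings
Total = 13 + 10 + 6 + 8 + 5 = 42

42


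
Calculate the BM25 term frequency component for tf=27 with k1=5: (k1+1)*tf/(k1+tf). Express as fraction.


BM25 TF component = (k1+1)*tf / (k1+tf)
k1 = 5, tf = 27
Numerator = (5+1)*27 = 162
Denominator = 5 + 27 = 32
= 162/32 = 81/16

81/16


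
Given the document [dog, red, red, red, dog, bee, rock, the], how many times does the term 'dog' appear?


Document has 8 words
Scanning for 'dog':
Found at positions: [0, 4]
Count = 2

2


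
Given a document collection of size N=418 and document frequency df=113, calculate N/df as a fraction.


IDF ratio = N / df
= 418 / 113
= 418/113

418/113


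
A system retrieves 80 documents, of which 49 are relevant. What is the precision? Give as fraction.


Precision = relevant_retrieved / total_retrieved
= 49 / 80
= 49 / (49 + 31)
= 49/80

49/80


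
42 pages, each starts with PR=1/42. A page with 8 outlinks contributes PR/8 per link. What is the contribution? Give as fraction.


Initial PR = 1/42 = 1/42
Outlinks = 8
Contribution per link = PR / outlinks
= 1/42 / 8
= 1/336

1/336


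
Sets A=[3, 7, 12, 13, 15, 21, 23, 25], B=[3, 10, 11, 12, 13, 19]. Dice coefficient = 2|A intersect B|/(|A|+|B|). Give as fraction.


A intersect B = [3, 12, 13]
|A intersect B| = 3
|A| = 8, |B| = 6
Dice = 2*3 / (8+6)
= 6 / 14 = 3/7

3/7


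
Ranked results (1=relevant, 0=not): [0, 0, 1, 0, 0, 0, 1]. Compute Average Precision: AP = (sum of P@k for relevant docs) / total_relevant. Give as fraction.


Computing P@k for each relevant position:
Position 1: not relevant
Position 2: not relevant
Position 3: relevant, P@3 = 1/3 = 1/3
Position 4: not relevant
Position 5: not relevant
Position 6: not relevant
Position 7: relevant, P@7 = 2/7 = 2/7
Sum of P@k = 1/3 + 2/7 = 13/21
AP = 13/21 / 2 = 13/42

13/42


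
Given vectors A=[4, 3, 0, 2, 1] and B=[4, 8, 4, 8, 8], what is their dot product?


Dot product = sum of element-wise products
A[0]*B[0] = 4*4 = 16
A[1]*B[1] = 3*8 = 24
A[2]*B[2] = 0*4 = 0
A[3]*B[3] = 2*8 = 16
A[4]*B[4] = 1*8 = 8
Sum = 16 + 24 + 0 + 16 + 8 = 64

64


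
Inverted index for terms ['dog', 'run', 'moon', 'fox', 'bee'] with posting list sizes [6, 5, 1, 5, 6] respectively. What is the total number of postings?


Summing posting list sizes:
'dog': 6 postings
'run': 5 postings
'moon': 1 postings
'fox': 5 postings
'bee': 6 postings
Total = 6 + 5 + 1 + 5 + 6 = 23

23


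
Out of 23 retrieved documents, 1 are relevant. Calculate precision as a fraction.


Precision = relevant_retrieved / total_retrieved
= 1 / 23
= 1 / (1 + 22)
= 1/23

1/23


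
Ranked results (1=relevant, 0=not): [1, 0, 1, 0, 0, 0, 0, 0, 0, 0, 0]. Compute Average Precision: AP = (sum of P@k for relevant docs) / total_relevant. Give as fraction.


Computing P@k for each relevant position:
Position 1: relevant, P@1 = 1/1 = 1
Position 2: not relevant
Position 3: relevant, P@3 = 2/3 = 2/3
Position 4: not relevant
Position 5: not relevant
Position 6: not relevant
Position 7: not relevant
Position 8: not relevant
Position 9: not relevant
Position 10: not relevant
Position 11: not relevant
Sum of P@k = 1 + 2/3 = 5/3
AP = 5/3 / 2 = 5/6

5/6


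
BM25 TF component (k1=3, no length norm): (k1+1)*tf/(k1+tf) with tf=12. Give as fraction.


BM25 TF component = (k1+1)*tf / (k1+tf)
k1 = 3, tf = 12
Numerator = (3+1)*12 = 48
Denominator = 3 + 12 = 15
= 48/15 = 16/5

16/5


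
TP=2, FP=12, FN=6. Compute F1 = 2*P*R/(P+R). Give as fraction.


F1 = 2 * P * R / (P + R)
P = TP/(TP+FP) = 2/14 = 1/7
R = TP/(TP+FN) = 2/8 = 1/4
2 * P * R = 2 * 1/7 * 1/4 = 1/14
P + R = 1/7 + 1/4 = 11/28
F1 = 1/14 / 11/28 = 2/11

2/11


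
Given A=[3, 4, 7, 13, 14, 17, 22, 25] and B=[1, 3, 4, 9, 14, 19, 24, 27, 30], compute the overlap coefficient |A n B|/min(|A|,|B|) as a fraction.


A intersect B = [3, 4, 14]
|A intersect B| = 3
min(|A|, |B|) = min(8, 9) = 8
Overlap = 3 / 8 = 3/8

3/8


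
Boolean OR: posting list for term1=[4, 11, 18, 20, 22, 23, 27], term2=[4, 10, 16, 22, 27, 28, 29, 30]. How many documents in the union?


Boolean OR: find union of posting lists
term1 docs: [4, 11, 18, 20, 22, 23, 27]
term2 docs: [4, 10, 16, 22, 27, 28, 29, 30]
Union: [4, 10, 11, 16, 18, 20, 22, 23, 27, 28, 29, 30]
|union| = 12

12


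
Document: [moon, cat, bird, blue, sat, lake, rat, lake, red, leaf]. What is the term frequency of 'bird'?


Document has 10 words
Scanning for 'bird':
Found at positions: [2]
Count = 1

1


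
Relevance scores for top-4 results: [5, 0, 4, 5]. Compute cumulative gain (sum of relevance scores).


Cumulative Gain = sum of relevance scores
Position 1: rel=5, running sum=5
Position 2: rel=0, running sum=5
Position 3: rel=4, running sum=9
Position 4: rel=5, running sum=14
CG = 14

14


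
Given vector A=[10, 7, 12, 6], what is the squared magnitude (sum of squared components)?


|A|^2 = sum of squared components
A[0]^2 = 10^2 = 100
A[1]^2 = 7^2 = 49
A[2]^2 = 12^2 = 144
A[3]^2 = 6^2 = 36
Sum = 100 + 49 + 144 + 36 = 329

329


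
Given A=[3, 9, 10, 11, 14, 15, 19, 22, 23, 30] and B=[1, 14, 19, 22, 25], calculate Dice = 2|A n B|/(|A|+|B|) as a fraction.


A intersect B = [14, 19, 22]
|A intersect B| = 3
|A| = 10, |B| = 5
Dice = 2*3 / (10+5)
= 6 / 15 = 2/5

2/5


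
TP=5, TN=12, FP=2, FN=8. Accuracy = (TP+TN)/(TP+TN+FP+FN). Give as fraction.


Accuracy = (TP + TN) / (TP + TN + FP + FN)
TP + TN = 5 + 12 = 17
Total = 5 + 12 + 2 + 8 = 27
Accuracy = 17 / 27 = 17/27

17/27


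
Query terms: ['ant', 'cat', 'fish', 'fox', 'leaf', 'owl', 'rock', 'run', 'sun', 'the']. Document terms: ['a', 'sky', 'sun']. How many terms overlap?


Query terms: ['ant', 'cat', 'fish', 'fox', 'leaf', 'owl', 'rock', 'run', 'sun', 'the']
Document terms: ['a', 'sky', 'sun']
Common terms: ['sun']
Overlap count = 1

1


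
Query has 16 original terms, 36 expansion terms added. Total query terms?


Original terms: 16
Expansion terms: 36
Total = 16 + 36 = 52

52


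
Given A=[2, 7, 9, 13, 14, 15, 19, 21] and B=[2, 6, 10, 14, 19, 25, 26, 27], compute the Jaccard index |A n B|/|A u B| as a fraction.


A intersect B = [2, 14, 19]
|A intersect B| = 3
A union B = [2, 6, 7, 9, 10, 13, 14, 15, 19, 21, 25, 26, 27]
|A union B| = 13
Jaccard = 3/13 = 3/13

3/13


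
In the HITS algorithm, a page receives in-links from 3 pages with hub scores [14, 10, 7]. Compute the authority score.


Authority = sum of hub scores of in-linkers
In-link 1: hub score = 14
In-link 2: hub score = 10
In-link 3: hub score = 7
Authority = 14 + 10 + 7 = 31

31


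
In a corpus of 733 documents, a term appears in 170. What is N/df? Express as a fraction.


IDF ratio = N / df
= 733 / 170
= 733/170

733/170


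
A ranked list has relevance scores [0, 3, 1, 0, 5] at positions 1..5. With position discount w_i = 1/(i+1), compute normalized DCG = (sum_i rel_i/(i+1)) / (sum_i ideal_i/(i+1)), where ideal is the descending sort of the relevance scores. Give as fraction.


Position discount weights w_i = 1/(i+1) for i=1..5:
Weights = [1/2, 1/3, 1/4, 1/5, 1/6]
Actual relevance: [0, 3, 1, 0, 5]
DCG = 0/2 + 3/3 + 1/4 + 0/5 + 5/6 = 25/12
Ideal relevance (sorted desc): [5, 3, 1, 0, 0]
Ideal DCG = 5/2 + 3/3 + 1/4 + 0/5 + 0/6 = 15/4
nDCG = DCG / ideal_DCG = 25/12 / 15/4 = 5/9

5/9


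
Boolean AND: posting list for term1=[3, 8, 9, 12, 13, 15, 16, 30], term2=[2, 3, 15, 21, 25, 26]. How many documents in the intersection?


Boolean AND: find intersection of posting lists
term1 docs: [3, 8, 9, 12, 13, 15, 16, 30]
term2 docs: [2, 3, 15, 21, 25, 26]
Intersection: [3, 15]
|intersection| = 2

2


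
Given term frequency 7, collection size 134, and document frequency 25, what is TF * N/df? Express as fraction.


TF * (N/df)
= 7 * (134/25)
= 7 * 134/25
= 938/25

938/25


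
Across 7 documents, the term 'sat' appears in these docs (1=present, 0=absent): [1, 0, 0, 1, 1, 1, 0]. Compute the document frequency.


Checking each document for 'sat':
Doc 1: present
Doc 2: absent
Doc 3: absent
Doc 4: present
Doc 5: present
Doc 6: present
Doc 7: absent
df = sum of presences = 1 + 0 + 0 + 1 + 1 + 1 + 0 = 4

4


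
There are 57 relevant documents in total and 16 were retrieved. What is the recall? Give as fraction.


Recall = retrieved_relevant / total_relevant
= 16 / 57
= 16 / (16 + 41)
= 16/57

16/57


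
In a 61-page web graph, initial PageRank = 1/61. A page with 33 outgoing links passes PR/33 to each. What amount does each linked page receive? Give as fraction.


Initial PR = 1/61 = 1/61
Outlinks = 33
Contribution per link = PR / outlinks
= 1/61 / 33
= 1/2013

1/2013


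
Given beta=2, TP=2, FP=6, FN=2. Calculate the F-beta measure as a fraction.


P = TP/(TP+FP) = 2/8 = 1/4
R = TP/(TP+FN) = 2/4 = 1/2
beta^2 = 2^2 = 4
(1 + beta^2) = 5
Numerator = (1+beta^2)*P*R = 5/8
Denominator = beta^2*P + R = 1 + 1/2 = 3/2
F_beta = 5/12

5/12


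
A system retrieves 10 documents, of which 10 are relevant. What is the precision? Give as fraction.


Precision = relevant_retrieved / total_retrieved
= 10 / 10
= 10 / (10 + 0)
= 1

1


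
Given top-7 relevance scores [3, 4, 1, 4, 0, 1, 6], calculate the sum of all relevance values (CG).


Cumulative Gain = sum of relevance scores
Position 1: rel=3, running sum=3
Position 2: rel=4, running sum=7
Position 3: rel=1, running sum=8
Position 4: rel=4, running sum=12
Position 5: rel=0, running sum=12
Position 6: rel=1, running sum=13
Position 7: rel=6, running sum=19
CG = 19

19


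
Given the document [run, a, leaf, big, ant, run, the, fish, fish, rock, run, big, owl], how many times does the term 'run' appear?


Document has 13 words
Scanning for 'run':
Found at positions: [0, 5, 10]
Count = 3

3


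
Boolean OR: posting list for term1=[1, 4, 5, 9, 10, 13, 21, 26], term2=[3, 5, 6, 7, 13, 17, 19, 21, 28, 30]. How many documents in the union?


Boolean OR: find union of posting lists
term1 docs: [1, 4, 5, 9, 10, 13, 21, 26]
term2 docs: [3, 5, 6, 7, 13, 17, 19, 21, 28, 30]
Union: [1, 3, 4, 5, 6, 7, 9, 10, 13, 17, 19, 21, 26, 28, 30]
|union| = 15

15


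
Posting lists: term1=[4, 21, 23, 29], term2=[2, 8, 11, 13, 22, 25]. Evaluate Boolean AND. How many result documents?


Boolean AND: find intersection of posting lists
term1 docs: [4, 21, 23, 29]
term2 docs: [2, 8, 11, 13, 22, 25]
Intersection: []
|intersection| = 0

0


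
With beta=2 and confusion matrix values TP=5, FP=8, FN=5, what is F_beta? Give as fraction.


P = TP/(TP+FP) = 5/13 = 5/13
R = TP/(TP+FN) = 5/10 = 1/2
beta^2 = 2^2 = 4
(1 + beta^2) = 5
Numerator = (1+beta^2)*P*R = 25/26
Denominator = beta^2*P + R = 20/13 + 1/2 = 53/26
F_beta = 25/53

25/53


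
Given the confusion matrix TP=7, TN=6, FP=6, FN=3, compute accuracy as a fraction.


Accuracy = (TP + TN) / (TP + TN + FP + FN)
TP + TN = 7 + 6 = 13
Total = 7 + 6 + 6 + 3 = 22
Accuracy = 13 / 22 = 13/22

13/22


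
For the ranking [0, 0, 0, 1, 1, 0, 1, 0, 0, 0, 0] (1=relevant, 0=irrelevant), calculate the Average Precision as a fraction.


Computing P@k for each relevant position:
Position 1: not relevant
Position 2: not relevant
Position 3: not relevant
Position 4: relevant, P@4 = 1/4 = 1/4
Position 5: relevant, P@5 = 2/5 = 2/5
Position 6: not relevant
Position 7: relevant, P@7 = 3/7 = 3/7
Position 8: not relevant
Position 9: not relevant
Position 10: not relevant
Position 11: not relevant
Sum of P@k = 1/4 + 2/5 + 3/7 = 151/140
AP = 151/140 / 3 = 151/420

151/420


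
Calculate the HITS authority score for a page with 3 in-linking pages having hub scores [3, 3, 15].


Authority = sum of hub scores of in-linkers
In-link 1: hub score = 3
In-link 2: hub score = 3
In-link 3: hub score = 15
Authority = 3 + 3 + 15 = 21

21


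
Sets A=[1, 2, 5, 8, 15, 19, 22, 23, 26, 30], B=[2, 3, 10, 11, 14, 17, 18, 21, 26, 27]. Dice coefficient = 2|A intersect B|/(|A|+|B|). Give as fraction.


A intersect B = [2, 26]
|A intersect B| = 2
|A| = 10, |B| = 10
Dice = 2*2 / (10+10)
= 4 / 20 = 1/5

1/5


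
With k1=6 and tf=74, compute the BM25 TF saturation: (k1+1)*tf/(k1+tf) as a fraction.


BM25 TF component = (k1+1)*tf / (k1+tf)
k1 = 6, tf = 74
Numerator = (6+1)*74 = 518
Denominator = 6 + 74 = 80
= 518/80 = 259/40

259/40


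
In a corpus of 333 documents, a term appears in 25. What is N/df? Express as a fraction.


IDF ratio = N / df
= 333 / 25
= 333/25

333/25


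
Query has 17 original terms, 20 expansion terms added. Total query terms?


Original terms: 17
Expansion terms: 20
Total = 17 + 20 = 37

37


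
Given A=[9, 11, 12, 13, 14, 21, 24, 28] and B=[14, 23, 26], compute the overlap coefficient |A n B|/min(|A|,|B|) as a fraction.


A intersect B = [14]
|A intersect B| = 1
min(|A|, |B|) = min(8, 3) = 3
Overlap = 1 / 3 = 1/3

1/3


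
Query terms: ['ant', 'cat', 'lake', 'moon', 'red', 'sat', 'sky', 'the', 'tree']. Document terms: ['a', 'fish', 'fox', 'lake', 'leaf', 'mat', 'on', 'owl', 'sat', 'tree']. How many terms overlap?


Query terms: ['ant', 'cat', 'lake', 'moon', 'red', 'sat', 'sky', 'the', 'tree']
Document terms: ['a', 'fish', 'fox', 'lake', 'leaf', 'mat', 'on', 'owl', 'sat', 'tree']
Common terms: ['lake', 'sat', 'tree']
Overlap count = 3

3


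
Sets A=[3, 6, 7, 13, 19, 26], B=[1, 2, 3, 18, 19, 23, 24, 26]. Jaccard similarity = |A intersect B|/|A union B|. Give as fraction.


A intersect B = [3, 19, 26]
|A intersect B| = 3
A union B = [1, 2, 3, 6, 7, 13, 18, 19, 23, 24, 26]
|A union B| = 11
Jaccard = 3/11 = 3/11

3/11


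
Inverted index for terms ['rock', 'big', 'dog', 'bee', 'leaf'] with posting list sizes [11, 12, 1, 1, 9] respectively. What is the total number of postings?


Summing posting list sizes:
'rock': 11 postings
'big': 12 postings
'dog': 1 postings
'bee': 1 postings
'leaf': 9 postings
Total = 11 + 12 + 1 + 1 + 9 = 34

34


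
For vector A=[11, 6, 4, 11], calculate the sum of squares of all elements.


|A|^2 = sum of squared components
A[0]^2 = 11^2 = 121
A[1]^2 = 6^2 = 36
A[2]^2 = 4^2 = 16
A[3]^2 = 11^2 = 121
Sum = 121 + 36 + 16 + 121 = 294

294


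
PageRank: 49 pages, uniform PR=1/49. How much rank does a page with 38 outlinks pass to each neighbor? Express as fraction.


Initial PR = 1/49 = 1/49
Outlinks = 38
Contribution per link = PR / outlinks
= 1/49 / 38
= 1/1862

1/1862


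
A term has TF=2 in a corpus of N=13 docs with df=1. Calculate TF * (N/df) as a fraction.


TF * (N/df)
= 2 * (13/1)
= 2 * 13
= 26

26


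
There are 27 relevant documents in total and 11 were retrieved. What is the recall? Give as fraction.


Recall = retrieved_relevant / total_relevant
= 11 / 27
= 11 / (11 + 16)
= 11/27

11/27


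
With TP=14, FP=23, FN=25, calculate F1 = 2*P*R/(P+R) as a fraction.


F1 = 2 * P * R / (P + R)
P = TP/(TP+FP) = 14/37 = 14/37
R = TP/(TP+FN) = 14/39 = 14/39
2 * P * R = 2 * 14/37 * 14/39 = 392/1443
P + R = 14/37 + 14/39 = 1064/1443
F1 = 392/1443 / 1064/1443 = 7/19

7/19


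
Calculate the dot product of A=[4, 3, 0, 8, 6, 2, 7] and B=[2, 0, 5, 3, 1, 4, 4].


Dot product = sum of element-wise products
A[0]*B[0] = 4*2 = 8
A[1]*B[1] = 3*0 = 0
A[2]*B[2] = 0*5 = 0
A[3]*B[3] = 8*3 = 24
A[4]*B[4] = 6*1 = 6
A[5]*B[5] = 2*4 = 8
A[6]*B[6] = 7*4 = 28
Sum = 8 + 0 + 0 + 24 + 6 + 8 + 28 = 74

74


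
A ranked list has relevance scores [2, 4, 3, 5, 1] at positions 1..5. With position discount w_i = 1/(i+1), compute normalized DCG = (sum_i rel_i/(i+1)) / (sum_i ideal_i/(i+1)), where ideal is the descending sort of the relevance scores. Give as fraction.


Position discount weights w_i = 1/(i+1) for i=1..5:
Weights = [1/2, 1/3, 1/4, 1/5, 1/6]
Actual relevance: [2, 4, 3, 5, 1]
DCG = 2/2 + 4/3 + 3/4 + 5/5 + 1/6 = 17/4
Ideal relevance (sorted desc): [5, 4, 3, 2, 1]
Ideal DCG = 5/2 + 4/3 + 3/4 + 2/5 + 1/6 = 103/20
nDCG = DCG / ideal_DCG = 17/4 / 103/20 = 85/103

85/103


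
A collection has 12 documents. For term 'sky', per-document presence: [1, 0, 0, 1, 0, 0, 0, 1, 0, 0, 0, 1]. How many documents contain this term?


Checking each document for 'sky':
Doc 1: present
Doc 2: absent
Doc 3: absent
Doc 4: present
Doc 5: absent
Doc 6: absent
Doc 7: absent
Doc 8: present
Doc 9: absent
Doc 10: absent
Doc 11: absent
Doc 12: present
df = sum of presences = 1 + 0 + 0 + 1 + 0 + 0 + 0 + 1 + 0 + 0 + 0 + 1 = 4

4


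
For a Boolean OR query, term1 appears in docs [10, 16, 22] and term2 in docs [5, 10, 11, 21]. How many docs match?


Boolean OR: find union of posting lists
term1 docs: [10, 16, 22]
term2 docs: [5, 10, 11, 21]
Union: [5, 10, 11, 16, 21, 22]
|union| = 6

6


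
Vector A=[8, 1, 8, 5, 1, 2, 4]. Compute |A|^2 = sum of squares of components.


|A|^2 = sum of squared components
A[0]^2 = 8^2 = 64
A[1]^2 = 1^2 = 1
A[2]^2 = 8^2 = 64
A[3]^2 = 5^2 = 25
A[4]^2 = 1^2 = 1
A[5]^2 = 2^2 = 4
A[6]^2 = 4^2 = 16
Sum = 64 + 1 + 64 + 25 + 1 + 4 + 16 = 175

175


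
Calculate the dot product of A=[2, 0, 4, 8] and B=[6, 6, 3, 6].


Dot product = sum of element-wise products
A[0]*B[0] = 2*6 = 12
A[1]*B[1] = 0*6 = 0
A[2]*B[2] = 4*3 = 12
A[3]*B[3] = 8*6 = 48
Sum = 12 + 0 + 12 + 48 = 72

72


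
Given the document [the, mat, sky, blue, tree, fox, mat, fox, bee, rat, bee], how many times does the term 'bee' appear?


Document has 11 words
Scanning for 'bee':
Found at positions: [8, 10]
Count = 2

2


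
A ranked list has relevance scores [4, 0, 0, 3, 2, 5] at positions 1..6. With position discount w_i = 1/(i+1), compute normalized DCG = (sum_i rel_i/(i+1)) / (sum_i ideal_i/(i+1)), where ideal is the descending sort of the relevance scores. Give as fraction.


Position discount weights w_i = 1/(i+1) for i=1..6:
Weights = [1/2, 1/3, 1/4, 1/5, 1/6, 1/7]
Actual relevance: [4, 0, 0, 3, 2, 5]
DCG = 4/2 + 0/3 + 0/4 + 3/5 + 2/6 + 5/7 = 383/105
Ideal relevance (sorted desc): [5, 4, 3, 2, 0, 0]
Ideal DCG = 5/2 + 4/3 + 3/4 + 2/5 + 0/6 + 0/7 = 299/60
nDCG = DCG / ideal_DCG = 383/105 / 299/60 = 1532/2093

1532/2093


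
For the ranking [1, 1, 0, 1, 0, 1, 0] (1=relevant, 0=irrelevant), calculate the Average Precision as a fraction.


Computing P@k for each relevant position:
Position 1: relevant, P@1 = 1/1 = 1
Position 2: relevant, P@2 = 2/2 = 1
Position 3: not relevant
Position 4: relevant, P@4 = 3/4 = 3/4
Position 5: not relevant
Position 6: relevant, P@6 = 4/6 = 2/3
Position 7: not relevant
Sum of P@k = 1 + 1 + 3/4 + 2/3 = 41/12
AP = 41/12 / 4 = 41/48

41/48


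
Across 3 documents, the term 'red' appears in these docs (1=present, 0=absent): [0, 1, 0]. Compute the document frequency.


Checking each document for 'red':
Doc 1: absent
Doc 2: present
Doc 3: absent
df = sum of presences = 0 + 1 + 0 = 1

1


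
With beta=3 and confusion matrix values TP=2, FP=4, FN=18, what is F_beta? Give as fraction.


P = TP/(TP+FP) = 2/6 = 1/3
R = TP/(TP+FN) = 2/20 = 1/10
beta^2 = 3^2 = 9
(1 + beta^2) = 10
Numerator = (1+beta^2)*P*R = 1/3
Denominator = beta^2*P + R = 3 + 1/10 = 31/10
F_beta = 10/93

10/93


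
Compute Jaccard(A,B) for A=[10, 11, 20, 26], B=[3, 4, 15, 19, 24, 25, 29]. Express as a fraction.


A intersect B = []
|A intersect B| = 0
A union B = [3, 4, 10, 11, 15, 19, 20, 24, 25, 26, 29]
|A union B| = 11
Jaccard = 0/11 = 0

0


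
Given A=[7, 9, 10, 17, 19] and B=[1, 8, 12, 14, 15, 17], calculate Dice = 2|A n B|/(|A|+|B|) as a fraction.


A intersect B = [17]
|A intersect B| = 1
|A| = 5, |B| = 6
Dice = 2*1 / (5+6)
= 2 / 11 = 2/11

2/11


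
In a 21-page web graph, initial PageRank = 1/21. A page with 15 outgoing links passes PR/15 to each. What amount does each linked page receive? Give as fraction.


Initial PR = 1/21 = 1/21
Outlinks = 15
Contribution per link = PR / outlinks
= 1/21 / 15
= 1/315

1/315


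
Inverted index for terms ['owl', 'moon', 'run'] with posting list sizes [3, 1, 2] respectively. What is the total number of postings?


Summing posting list sizes:
'owl': 3 postings
'moon': 1 postings
'run': 2 postings
Total = 3 + 1 + 2 = 6

6


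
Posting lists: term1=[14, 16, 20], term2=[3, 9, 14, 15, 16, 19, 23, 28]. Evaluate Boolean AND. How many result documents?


Boolean AND: find intersection of posting lists
term1 docs: [14, 16, 20]
term2 docs: [3, 9, 14, 15, 16, 19, 23, 28]
Intersection: [14, 16]
|intersection| = 2

2


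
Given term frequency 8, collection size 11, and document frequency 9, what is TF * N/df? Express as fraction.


TF * (N/df)
= 8 * (11/9)
= 8 * 11/9
= 88/9

88/9


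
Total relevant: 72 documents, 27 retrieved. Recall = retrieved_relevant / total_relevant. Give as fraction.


Recall = retrieved_relevant / total_relevant
= 27 / 72
= 27 / (27 + 45)
= 3/8

3/8


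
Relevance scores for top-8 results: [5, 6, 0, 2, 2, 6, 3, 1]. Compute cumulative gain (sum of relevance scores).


Cumulative Gain = sum of relevance scores
Position 1: rel=5, running sum=5
Position 2: rel=6, running sum=11
Position 3: rel=0, running sum=11
Position 4: rel=2, running sum=13
Position 5: rel=2, running sum=15
Position 6: rel=6, running sum=21
Position 7: rel=3, running sum=24
Position 8: rel=1, running sum=25
CG = 25

25


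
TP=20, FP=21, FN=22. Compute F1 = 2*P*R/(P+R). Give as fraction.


F1 = 2 * P * R / (P + R)
P = TP/(TP+FP) = 20/41 = 20/41
R = TP/(TP+FN) = 20/42 = 10/21
2 * P * R = 2 * 20/41 * 10/21 = 400/861
P + R = 20/41 + 10/21 = 830/861
F1 = 400/861 / 830/861 = 40/83

40/83


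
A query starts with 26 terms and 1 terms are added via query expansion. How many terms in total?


Original terms: 26
Expansion terms: 1
Total = 26 + 1 = 27

27


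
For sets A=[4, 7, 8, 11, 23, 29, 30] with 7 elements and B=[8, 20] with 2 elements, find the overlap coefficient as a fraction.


A intersect B = [8]
|A intersect B| = 1
min(|A|, |B|) = min(7, 2) = 2
Overlap = 1 / 2 = 1/2

1/2


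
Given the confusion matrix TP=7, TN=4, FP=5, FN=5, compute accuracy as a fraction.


Accuracy = (TP + TN) / (TP + TN + FP + FN)
TP + TN = 7 + 4 = 11
Total = 7 + 4 + 5 + 5 = 21
Accuracy = 11 / 21 = 11/21

11/21


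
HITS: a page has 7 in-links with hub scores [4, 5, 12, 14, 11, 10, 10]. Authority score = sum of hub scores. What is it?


Authority = sum of hub scores of in-linkers
In-link 1: hub score = 4
In-link 2: hub score = 5
In-link 3: hub score = 12
In-link 4: hub score = 14
In-link 5: hub score = 11
In-link 6: hub score = 10
In-link 7: hub score = 10
Authority = 4 + 5 + 12 + 14 + 11 + 10 + 10 = 66

66


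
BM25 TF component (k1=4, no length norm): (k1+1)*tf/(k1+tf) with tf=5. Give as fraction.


BM25 TF component = (k1+1)*tf / (k1+tf)
k1 = 4, tf = 5
Numerator = (4+1)*5 = 25
Denominator = 4 + 5 = 9
= 25/9 = 25/9

25/9


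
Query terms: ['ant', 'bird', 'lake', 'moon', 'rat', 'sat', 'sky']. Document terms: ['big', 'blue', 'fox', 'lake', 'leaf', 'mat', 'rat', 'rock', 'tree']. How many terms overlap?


Query terms: ['ant', 'bird', 'lake', 'moon', 'rat', 'sat', 'sky']
Document terms: ['big', 'blue', 'fox', 'lake', 'leaf', 'mat', 'rat', 'rock', 'tree']
Common terms: ['lake', 'rat']
Overlap count = 2

2


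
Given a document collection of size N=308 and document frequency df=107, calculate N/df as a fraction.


IDF ratio = N / df
= 308 / 107
= 308/107

308/107


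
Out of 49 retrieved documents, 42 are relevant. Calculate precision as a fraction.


Precision = relevant_retrieved / total_retrieved
= 42 / 49
= 42 / (42 + 7)
= 6/7

6/7


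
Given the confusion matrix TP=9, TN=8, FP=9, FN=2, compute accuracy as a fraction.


Accuracy = (TP + TN) / (TP + TN + FP + FN)
TP + TN = 9 + 8 = 17
Total = 9 + 8 + 9 + 2 = 28
Accuracy = 17 / 28 = 17/28

17/28


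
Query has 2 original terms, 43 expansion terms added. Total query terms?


Original terms: 2
Expansion terms: 43
Total = 2 + 43 = 45

45


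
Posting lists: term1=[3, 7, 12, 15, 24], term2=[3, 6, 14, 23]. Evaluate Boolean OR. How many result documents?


Boolean OR: find union of posting lists
term1 docs: [3, 7, 12, 15, 24]
term2 docs: [3, 6, 14, 23]
Union: [3, 6, 7, 12, 14, 15, 23, 24]
|union| = 8

8


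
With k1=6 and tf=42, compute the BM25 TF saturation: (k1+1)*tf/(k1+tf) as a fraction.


BM25 TF component = (k1+1)*tf / (k1+tf)
k1 = 6, tf = 42
Numerator = (6+1)*42 = 294
Denominator = 6 + 42 = 48
= 294/48 = 49/8

49/8


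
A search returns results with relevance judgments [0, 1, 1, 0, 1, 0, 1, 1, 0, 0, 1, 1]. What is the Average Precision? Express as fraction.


Computing P@k for each relevant position:
Position 1: not relevant
Position 2: relevant, P@2 = 1/2 = 1/2
Position 3: relevant, P@3 = 2/3 = 2/3
Position 4: not relevant
Position 5: relevant, P@5 = 3/5 = 3/5
Position 6: not relevant
Position 7: relevant, P@7 = 4/7 = 4/7
Position 8: relevant, P@8 = 5/8 = 5/8
Position 9: not relevant
Position 10: not relevant
Position 11: relevant, P@11 = 6/11 = 6/11
Position 12: relevant, P@12 = 7/12 = 7/12
Sum of P@k = 1/2 + 2/3 + 3/5 + 4/7 + 5/8 + 6/11 + 7/12 = 12603/3080
AP = 12603/3080 / 7 = 12603/21560

12603/21560


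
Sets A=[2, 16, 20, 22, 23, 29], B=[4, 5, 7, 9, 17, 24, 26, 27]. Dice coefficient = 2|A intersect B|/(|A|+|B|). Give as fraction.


A intersect B = []
|A intersect B| = 0
|A| = 6, |B| = 8
Dice = 2*0 / (6+8)
= 0 / 14 = 0

0


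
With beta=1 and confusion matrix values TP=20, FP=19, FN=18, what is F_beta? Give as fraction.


P = TP/(TP+FP) = 20/39 = 20/39
R = TP/(TP+FN) = 20/38 = 10/19
beta^2 = 1^2 = 1
(1 + beta^2) = 2
Numerator = (1+beta^2)*P*R = 400/741
Denominator = beta^2*P + R = 20/39 + 10/19 = 770/741
F_beta = 40/77

40/77


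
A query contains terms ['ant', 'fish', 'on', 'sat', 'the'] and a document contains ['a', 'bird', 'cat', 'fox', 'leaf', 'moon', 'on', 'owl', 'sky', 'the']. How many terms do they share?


Query terms: ['ant', 'fish', 'on', 'sat', 'the']
Document terms: ['a', 'bird', 'cat', 'fox', 'leaf', 'moon', 'on', 'owl', 'sky', 'the']
Common terms: ['on', 'the']
Overlap count = 2

2


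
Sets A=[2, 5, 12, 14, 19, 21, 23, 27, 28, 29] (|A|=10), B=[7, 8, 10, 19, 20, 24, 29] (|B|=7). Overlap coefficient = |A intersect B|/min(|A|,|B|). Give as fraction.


A intersect B = [19, 29]
|A intersect B| = 2
min(|A|, |B|) = min(10, 7) = 7
Overlap = 2 / 7 = 2/7

2/7


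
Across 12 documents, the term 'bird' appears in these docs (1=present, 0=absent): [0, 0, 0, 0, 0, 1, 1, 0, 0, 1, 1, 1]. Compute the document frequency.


Checking each document for 'bird':
Doc 1: absent
Doc 2: absent
Doc 3: absent
Doc 4: absent
Doc 5: absent
Doc 6: present
Doc 7: present
Doc 8: absent
Doc 9: absent
Doc 10: present
Doc 11: present
Doc 12: present
df = sum of presences = 0 + 0 + 0 + 0 + 0 + 1 + 1 + 0 + 0 + 1 + 1 + 1 = 5

5


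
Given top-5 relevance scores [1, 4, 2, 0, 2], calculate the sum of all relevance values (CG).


Cumulative Gain = sum of relevance scores
Position 1: rel=1, running sum=1
Position 2: rel=4, running sum=5
Position 3: rel=2, running sum=7
Position 4: rel=0, running sum=7
Position 5: rel=2, running sum=9
CG = 9

9


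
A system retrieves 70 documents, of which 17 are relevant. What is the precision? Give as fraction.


Precision = relevant_retrieved / total_retrieved
= 17 / 70
= 17 / (17 + 53)
= 17/70

17/70


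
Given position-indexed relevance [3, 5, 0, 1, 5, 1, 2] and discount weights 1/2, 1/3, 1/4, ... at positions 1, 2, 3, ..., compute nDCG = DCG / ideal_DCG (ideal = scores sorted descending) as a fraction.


Position discount weights w_i = 1/(i+1) for i=1..7:
Weights = [1/2, 1/3, 1/4, 1/5, 1/6, 1/7, 1/8]
Actual relevance: [3, 5, 0, 1, 5, 1, 2]
DCG = 3/2 + 5/3 + 0/4 + 1/5 + 5/6 + 1/7 + 2/8 = 643/140
Ideal relevance (sorted desc): [5, 5, 3, 2, 1, 1, 0]
Ideal DCG = 5/2 + 5/3 + 3/4 + 2/5 + 1/6 + 1/7 + 0/8 = 2363/420
nDCG = DCG / ideal_DCG = 643/140 / 2363/420 = 1929/2363

1929/2363


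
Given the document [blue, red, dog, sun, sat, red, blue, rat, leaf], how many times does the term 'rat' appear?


Document has 9 words
Scanning for 'rat':
Found at positions: [7]
Count = 1

1


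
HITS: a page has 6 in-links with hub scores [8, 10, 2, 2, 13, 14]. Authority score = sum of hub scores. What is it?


Authority = sum of hub scores of in-linkers
In-link 1: hub score = 8
In-link 2: hub score = 10
In-link 3: hub score = 2
In-link 4: hub score = 2
In-link 5: hub score = 13
In-link 6: hub score = 14
Authority = 8 + 10 + 2 + 2 + 13 + 14 = 49

49


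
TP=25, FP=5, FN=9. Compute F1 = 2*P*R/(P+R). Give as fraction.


F1 = 2 * P * R / (P + R)
P = TP/(TP+FP) = 25/30 = 5/6
R = TP/(TP+FN) = 25/34 = 25/34
2 * P * R = 2 * 5/6 * 25/34 = 125/102
P + R = 5/6 + 25/34 = 80/51
F1 = 125/102 / 80/51 = 25/32

25/32


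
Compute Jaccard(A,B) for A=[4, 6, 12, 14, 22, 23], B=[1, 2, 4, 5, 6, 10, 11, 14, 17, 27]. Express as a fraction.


A intersect B = [4, 6, 14]
|A intersect B| = 3
A union B = [1, 2, 4, 5, 6, 10, 11, 12, 14, 17, 22, 23, 27]
|A union B| = 13
Jaccard = 3/13 = 3/13

3/13


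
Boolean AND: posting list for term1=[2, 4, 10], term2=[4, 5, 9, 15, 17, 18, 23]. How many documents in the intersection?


Boolean AND: find intersection of posting lists
term1 docs: [2, 4, 10]
term2 docs: [4, 5, 9, 15, 17, 18, 23]
Intersection: [4]
|intersection| = 1

1


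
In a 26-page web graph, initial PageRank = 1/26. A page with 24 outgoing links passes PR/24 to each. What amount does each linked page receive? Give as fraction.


Initial PR = 1/26 = 1/26
Outlinks = 24
Contribution per link = PR / outlinks
= 1/26 / 24
= 1/624

1/624


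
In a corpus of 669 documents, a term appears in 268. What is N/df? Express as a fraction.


IDF ratio = N / df
= 669 / 268
= 669/268

669/268


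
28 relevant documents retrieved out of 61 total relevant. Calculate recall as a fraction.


Recall = retrieved_relevant / total_relevant
= 28 / 61
= 28 / (28 + 33)
= 28/61

28/61


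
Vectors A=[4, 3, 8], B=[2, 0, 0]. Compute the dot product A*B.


Dot product = sum of element-wise products
A[0]*B[0] = 4*2 = 8
A[1]*B[1] = 3*0 = 0
A[2]*B[2] = 8*0 = 0
Sum = 8 + 0 + 0 = 8

8


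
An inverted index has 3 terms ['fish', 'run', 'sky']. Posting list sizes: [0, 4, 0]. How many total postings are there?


Summing posting list sizes:
'fish': 0 postings
'run': 4 postings
'sky': 0 postings
Total = 0 + 4 + 0 = 4

4


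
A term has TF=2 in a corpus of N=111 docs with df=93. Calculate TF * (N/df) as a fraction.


TF * (N/df)
= 2 * (111/93)
= 2 * 37/31
= 74/31

74/31


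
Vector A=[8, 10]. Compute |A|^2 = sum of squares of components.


|A|^2 = sum of squared components
A[0]^2 = 8^2 = 64
A[1]^2 = 10^2 = 100
Sum = 64 + 100 = 164

164


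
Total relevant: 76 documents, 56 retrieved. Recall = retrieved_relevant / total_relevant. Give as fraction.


Recall = retrieved_relevant / total_relevant
= 56 / 76
= 56 / (56 + 20)
= 14/19

14/19


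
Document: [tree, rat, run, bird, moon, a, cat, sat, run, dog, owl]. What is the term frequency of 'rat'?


Document has 11 words
Scanning for 'rat':
Found at positions: [1]
Count = 1

1


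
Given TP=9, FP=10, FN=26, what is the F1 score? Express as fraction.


F1 = 2 * P * R / (P + R)
P = TP/(TP+FP) = 9/19 = 9/19
R = TP/(TP+FN) = 9/35 = 9/35
2 * P * R = 2 * 9/19 * 9/35 = 162/665
P + R = 9/19 + 9/35 = 486/665
F1 = 162/665 / 486/665 = 1/3

1/3


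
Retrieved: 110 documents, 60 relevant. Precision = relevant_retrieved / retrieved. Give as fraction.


Precision = relevant_retrieved / total_retrieved
= 60 / 110
= 60 / (60 + 50)
= 6/11

6/11


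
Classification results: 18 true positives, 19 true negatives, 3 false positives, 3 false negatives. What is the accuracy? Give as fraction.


Accuracy = (TP + TN) / (TP + TN + FP + FN)
TP + TN = 18 + 19 = 37
Total = 18 + 19 + 3 + 3 = 43
Accuracy = 37 / 43 = 37/43

37/43


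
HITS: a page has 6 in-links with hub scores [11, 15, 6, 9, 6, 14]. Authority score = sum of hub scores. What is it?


Authority = sum of hub scores of in-linkers
In-link 1: hub score = 11
In-link 2: hub score = 15
In-link 3: hub score = 6
In-link 4: hub score = 9
In-link 5: hub score = 6
In-link 6: hub score = 14
Authority = 11 + 15 + 6 + 9 + 6 + 14 = 61

61


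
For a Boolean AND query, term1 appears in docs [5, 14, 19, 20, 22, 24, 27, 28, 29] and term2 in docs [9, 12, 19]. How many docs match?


Boolean AND: find intersection of posting lists
term1 docs: [5, 14, 19, 20, 22, 24, 27, 28, 29]
term2 docs: [9, 12, 19]
Intersection: [19]
|intersection| = 1

1


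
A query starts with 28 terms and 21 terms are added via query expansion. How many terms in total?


Original terms: 28
Expansion terms: 21
Total = 28 + 21 = 49

49


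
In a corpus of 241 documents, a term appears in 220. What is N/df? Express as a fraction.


IDF ratio = N / df
= 241 / 220
= 241/220

241/220


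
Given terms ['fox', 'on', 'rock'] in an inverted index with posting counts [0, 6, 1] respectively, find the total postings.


Summing posting list sizes:
'fox': 0 postings
'on': 6 postings
'rock': 1 postings
Total = 0 + 6 + 1 = 7

7


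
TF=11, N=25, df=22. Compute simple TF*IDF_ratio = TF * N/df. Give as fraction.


TF * (N/df)
= 11 * (25/22)
= 11 * 25/22
= 25/2

25/2


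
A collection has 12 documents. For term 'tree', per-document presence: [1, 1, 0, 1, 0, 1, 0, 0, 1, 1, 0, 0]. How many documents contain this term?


Checking each document for 'tree':
Doc 1: present
Doc 2: present
Doc 3: absent
Doc 4: present
Doc 5: absent
Doc 6: present
Doc 7: absent
Doc 8: absent
Doc 9: present
Doc 10: present
Doc 11: absent
Doc 12: absent
df = sum of presences = 1 + 1 + 0 + 1 + 0 + 1 + 0 + 0 + 1 + 1 + 0 + 0 = 6

6


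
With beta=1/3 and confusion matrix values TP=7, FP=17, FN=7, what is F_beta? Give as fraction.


P = TP/(TP+FP) = 7/24 = 7/24
R = TP/(TP+FN) = 7/14 = 1/2
beta^2 = 1/3^2 = 1/9
(1 + beta^2) = 10/9
Numerator = (1+beta^2)*P*R = 35/216
Denominator = beta^2*P + R = 7/216 + 1/2 = 115/216
F_beta = 7/23

7/23


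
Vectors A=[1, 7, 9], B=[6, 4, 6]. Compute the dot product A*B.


Dot product = sum of element-wise products
A[0]*B[0] = 1*6 = 6
A[1]*B[1] = 7*4 = 28
A[2]*B[2] = 9*6 = 54
Sum = 6 + 28 + 54 = 88

88


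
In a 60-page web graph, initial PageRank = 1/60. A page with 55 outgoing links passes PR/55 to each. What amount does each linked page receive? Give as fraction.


Initial PR = 1/60 = 1/60
Outlinks = 55
Contribution per link = PR / outlinks
= 1/60 / 55
= 1/3300

1/3300


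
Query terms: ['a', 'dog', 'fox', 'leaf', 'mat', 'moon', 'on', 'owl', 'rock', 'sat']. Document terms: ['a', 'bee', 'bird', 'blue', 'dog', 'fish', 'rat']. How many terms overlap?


Query terms: ['a', 'dog', 'fox', 'leaf', 'mat', 'moon', 'on', 'owl', 'rock', 'sat']
Document terms: ['a', 'bee', 'bird', 'blue', 'dog', 'fish', 'rat']
Common terms: ['a', 'dog']
Overlap count = 2

2


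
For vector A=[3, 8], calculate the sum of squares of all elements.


|A|^2 = sum of squared components
A[0]^2 = 3^2 = 9
A[1]^2 = 8^2 = 64
Sum = 9 + 64 = 73

73


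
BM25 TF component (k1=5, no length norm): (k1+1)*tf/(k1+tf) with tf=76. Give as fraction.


BM25 TF component = (k1+1)*tf / (k1+tf)
k1 = 5, tf = 76
Numerator = (5+1)*76 = 456
Denominator = 5 + 76 = 81
= 456/81 = 152/27

152/27


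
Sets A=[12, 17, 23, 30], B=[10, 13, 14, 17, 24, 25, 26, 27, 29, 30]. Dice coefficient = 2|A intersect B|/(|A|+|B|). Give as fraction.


A intersect B = [17, 30]
|A intersect B| = 2
|A| = 4, |B| = 10
Dice = 2*2 / (4+10)
= 4 / 14 = 2/7

2/7


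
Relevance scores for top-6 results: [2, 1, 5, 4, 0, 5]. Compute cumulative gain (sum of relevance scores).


Cumulative Gain = sum of relevance scores
Position 1: rel=2, running sum=2
Position 2: rel=1, running sum=3
Position 3: rel=5, running sum=8
Position 4: rel=4, running sum=12
Position 5: rel=0, running sum=12
Position 6: rel=5, running sum=17
CG = 17

17


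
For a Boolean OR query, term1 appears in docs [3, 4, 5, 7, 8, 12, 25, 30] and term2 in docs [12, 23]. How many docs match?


Boolean OR: find union of posting lists
term1 docs: [3, 4, 5, 7, 8, 12, 25, 30]
term2 docs: [12, 23]
Union: [3, 4, 5, 7, 8, 12, 23, 25, 30]
|union| = 9

9


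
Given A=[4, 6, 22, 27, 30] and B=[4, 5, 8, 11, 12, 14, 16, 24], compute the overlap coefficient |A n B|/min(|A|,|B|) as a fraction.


A intersect B = [4]
|A intersect B| = 1
min(|A|, |B|) = min(5, 8) = 5
Overlap = 1 / 5 = 1/5

1/5


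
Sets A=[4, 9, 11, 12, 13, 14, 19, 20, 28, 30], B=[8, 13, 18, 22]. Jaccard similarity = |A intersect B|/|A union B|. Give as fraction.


A intersect B = [13]
|A intersect B| = 1
A union B = [4, 8, 9, 11, 12, 13, 14, 18, 19, 20, 22, 28, 30]
|A union B| = 13
Jaccard = 1/13 = 1/13

1/13


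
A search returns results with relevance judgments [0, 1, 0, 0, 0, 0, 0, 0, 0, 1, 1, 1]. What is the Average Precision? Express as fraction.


Computing P@k for each relevant position:
Position 1: not relevant
Position 2: relevant, P@2 = 1/2 = 1/2
Position 3: not relevant
Position 4: not relevant
Position 5: not relevant
Position 6: not relevant
Position 7: not relevant
Position 8: not relevant
Position 9: not relevant
Position 10: relevant, P@10 = 2/10 = 1/5
Position 11: relevant, P@11 = 3/11 = 3/11
Position 12: relevant, P@12 = 4/12 = 1/3
Sum of P@k = 1/2 + 1/5 + 3/11 + 1/3 = 431/330
AP = 431/330 / 4 = 431/1320

431/1320


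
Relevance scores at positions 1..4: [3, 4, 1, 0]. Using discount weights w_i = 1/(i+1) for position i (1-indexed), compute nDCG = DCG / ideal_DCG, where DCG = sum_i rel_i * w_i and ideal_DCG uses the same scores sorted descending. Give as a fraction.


Position discount weights w_i = 1/(i+1) for i=1..4:
Weights = [1/2, 1/3, 1/4, 1/5]
Actual relevance: [3, 4, 1, 0]
DCG = 3/2 + 4/3 + 1/4 + 0/5 = 37/12
Ideal relevance (sorted desc): [4, 3, 1, 0]
Ideal DCG = 4/2 + 3/3 + 1/4 + 0/5 = 13/4
nDCG = DCG / ideal_DCG = 37/12 / 13/4 = 37/39

37/39


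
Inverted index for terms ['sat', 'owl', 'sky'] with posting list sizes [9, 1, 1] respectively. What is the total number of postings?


Summing posting list sizes:
'sat': 9 postings
'owl': 1 postings
'sky': 1 postings
Total = 9 + 1 + 1 = 11

11


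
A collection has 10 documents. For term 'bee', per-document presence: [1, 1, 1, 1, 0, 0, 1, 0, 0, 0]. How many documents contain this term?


Checking each document for 'bee':
Doc 1: present
Doc 2: present
Doc 3: present
Doc 4: present
Doc 5: absent
Doc 6: absent
Doc 7: present
Doc 8: absent
Doc 9: absent
Doc 10: absent
df = sum of presences = 1 + 1 + 1 + 1 + 0 + 0 + 1 + 0 + 0 + 0 = 5

5


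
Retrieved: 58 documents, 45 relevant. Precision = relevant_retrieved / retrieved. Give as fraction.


Precision = relevant_retrieved / total_retrieved
= 45 / 58
= 45 / (45 + 13)
= 45/58

45/58


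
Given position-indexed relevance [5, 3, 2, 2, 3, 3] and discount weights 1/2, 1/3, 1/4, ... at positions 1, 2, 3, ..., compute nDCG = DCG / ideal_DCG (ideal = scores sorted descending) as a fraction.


Position discount weights w_i = 1/(i+1) for i=1..6:
Weights = [1/2, 1/3, 1/4, 1/5, 1/6, 1/7]
Actual relevance: [5, 3, 2, 2, 3, 3]
DCG = 5/2 + 3/3 + 2/4 + 2/5 + 3/6 + 3/7 = 373/70
Ideal relevance (sorted desc): [5, 3, 3, 3, 2, 2]
Ideal DCG = 5/2 + 3/3 + 3/4 + 3/5 + 2/6 + 2/7 = 2297/420
nDCG = DCG / ideal_DCG = 373/70 / 2297/420 = 2238/2297

2238/2297


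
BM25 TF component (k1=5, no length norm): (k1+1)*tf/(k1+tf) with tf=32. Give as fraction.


BM25 TF component = (k1+1)*tf / (k1+tf)
k1 = 5, tf = 32
Numerator = (5+1)*32 = 192
Denominator = 5 + 32 = 37
= 192/37 = 192/37

192/37


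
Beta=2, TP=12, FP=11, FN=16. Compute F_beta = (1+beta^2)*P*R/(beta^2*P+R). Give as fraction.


P = TP/(TP+FP) = 12/23 = 12/23
R = TP/(TP+FN) = 12/28 = 3/7
beta^2 = 2^2 = 4
(1 + beta^2) = 5
Numerator = (1+beta^2)*P*R = 180/161
Denominator = beta^2*P + R = 48/23 + 3/7 = 405/161
F_beta = 4/9

4/9
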